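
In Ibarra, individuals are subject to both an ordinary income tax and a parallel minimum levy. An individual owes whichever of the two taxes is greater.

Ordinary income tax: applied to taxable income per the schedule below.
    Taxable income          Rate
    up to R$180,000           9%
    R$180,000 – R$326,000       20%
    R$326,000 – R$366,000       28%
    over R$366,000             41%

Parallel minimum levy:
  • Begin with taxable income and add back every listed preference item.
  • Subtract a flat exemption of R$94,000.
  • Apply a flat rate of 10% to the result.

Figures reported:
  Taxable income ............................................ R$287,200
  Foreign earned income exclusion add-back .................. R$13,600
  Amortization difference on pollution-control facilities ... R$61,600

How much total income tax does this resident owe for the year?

Parallel minimum levy:
  Adjusted income: R$287,200 + R$13,600 + R$61,600 = R$362,400
  Less exemption R$94,000 → base R$268,400
  R$268,400 × 10% = R$26,840

Ordinary income tax:
  R$180,000 × 9% = R$16,200
  R$107,200 × 20% = R$21,440
  → R$37,640

R$37,640 > R$26,840, so the ordinary income tax governs.

R$37,640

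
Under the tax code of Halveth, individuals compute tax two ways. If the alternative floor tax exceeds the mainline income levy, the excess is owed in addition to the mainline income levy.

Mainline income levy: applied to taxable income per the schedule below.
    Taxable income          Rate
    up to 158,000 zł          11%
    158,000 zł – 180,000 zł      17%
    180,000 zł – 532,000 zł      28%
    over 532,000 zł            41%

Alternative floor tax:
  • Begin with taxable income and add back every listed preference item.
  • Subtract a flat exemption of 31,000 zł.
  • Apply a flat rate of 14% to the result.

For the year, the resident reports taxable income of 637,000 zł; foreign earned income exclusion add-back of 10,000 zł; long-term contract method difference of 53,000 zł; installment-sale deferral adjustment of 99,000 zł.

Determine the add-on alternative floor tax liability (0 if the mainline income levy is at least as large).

Alternative floor tax:
  Adjusted income: 637,000 zł + 10,000 zł + 53,000 zł + 99,000 zł = 799,000 zł
  Less exemption 31,000 zł → base 768,000 zł
  768,000 zł × 14% = 107,520 zł

Mainline income levy:
  158,000 zł × 11% = 17,380 zł
  22,000 zł × 17% = 3,740 zł
  352,000 zł × 28% = 98,560 zł
  105,000 zł × 41% = 43,050 zł
  → 162,730 zł

107,520 zł ≤ 162,730 zł, so no add-on is due.

0 zł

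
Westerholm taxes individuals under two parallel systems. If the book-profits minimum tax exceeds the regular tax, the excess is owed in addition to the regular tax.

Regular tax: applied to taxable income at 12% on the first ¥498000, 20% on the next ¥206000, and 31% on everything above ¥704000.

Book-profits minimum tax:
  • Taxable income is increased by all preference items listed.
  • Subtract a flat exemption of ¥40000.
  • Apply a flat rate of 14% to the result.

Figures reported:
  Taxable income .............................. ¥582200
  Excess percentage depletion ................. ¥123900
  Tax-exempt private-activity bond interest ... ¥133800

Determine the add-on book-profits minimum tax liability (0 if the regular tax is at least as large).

¥35386

Regular tax:
  ¥498000 × 12% = ¥59760
  ¥84200 × 20% = ¥16840
  → ¥76600

Book-profits minimum tax:
  Adjusted income: ¥582200 + ¥123900 + ¥133800 = ¥839900
  Less exemption ¥40000 → base ¥799900
  ¥799900 × 14% = ¥111986

Excess of book-profits minimum tax over regular tax: ¥111986 − ¥76600 = ¥35386.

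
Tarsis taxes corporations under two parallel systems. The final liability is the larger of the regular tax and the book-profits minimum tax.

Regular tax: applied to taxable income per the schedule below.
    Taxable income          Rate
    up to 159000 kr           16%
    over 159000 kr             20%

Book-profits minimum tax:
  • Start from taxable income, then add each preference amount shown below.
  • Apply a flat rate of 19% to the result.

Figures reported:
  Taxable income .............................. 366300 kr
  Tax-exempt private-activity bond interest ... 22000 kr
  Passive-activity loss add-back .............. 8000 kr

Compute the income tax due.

75297 kr

Regular tax:
  159000 kr × 16% = 25440 kr
  207300 kr × 20% = 41460 kr
  → 66900 kr

Book-profits minimum tax:
  Adjusted income: 366300 kr + 22000 kr + 8000 kr = 396300 kr
  396300 kr × 19% = 75297 kr

75297 kr > 66900 kr, so the book-profits minimum tax is the binding amount.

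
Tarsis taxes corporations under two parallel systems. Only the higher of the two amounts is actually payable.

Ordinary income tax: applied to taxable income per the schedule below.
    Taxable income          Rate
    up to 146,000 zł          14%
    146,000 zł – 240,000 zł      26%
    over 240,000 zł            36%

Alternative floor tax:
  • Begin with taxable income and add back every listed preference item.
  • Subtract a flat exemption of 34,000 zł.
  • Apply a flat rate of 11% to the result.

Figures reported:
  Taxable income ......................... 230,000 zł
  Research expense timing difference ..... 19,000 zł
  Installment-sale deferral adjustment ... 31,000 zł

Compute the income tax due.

42,280 zł

Alternative floor tax:
  Adjusted income: 230,000 zł + 19,000 zł + 31,000 zł = 280,000 zł
  Less exemption 34,000 zł → base 246,000 zł
  246,000 zł × 11% = 27,060 zł

Ordinary income tax:
  146,000 zł × 14% = 20,440 zł
  84,000 zł × 26% = 21,840 zł
  → 42,280 zł

42,280 zł > 27,060 zł, so the ordinary income tax governs.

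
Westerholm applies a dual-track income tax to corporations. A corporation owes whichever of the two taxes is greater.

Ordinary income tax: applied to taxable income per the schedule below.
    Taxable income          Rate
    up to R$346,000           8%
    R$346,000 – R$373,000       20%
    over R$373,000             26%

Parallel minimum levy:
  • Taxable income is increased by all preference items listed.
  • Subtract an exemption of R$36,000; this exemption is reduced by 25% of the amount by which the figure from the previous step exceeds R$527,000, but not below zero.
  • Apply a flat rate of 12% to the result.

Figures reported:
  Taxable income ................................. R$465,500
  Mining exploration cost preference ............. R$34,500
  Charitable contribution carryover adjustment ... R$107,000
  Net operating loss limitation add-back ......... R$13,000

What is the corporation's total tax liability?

R$72,870

Ordinary income tax:
  R$346,000 × 8% = R$27,680
  R$27,000 × 20% = R$5,400
  R$92,500 × 26% = R$24,050
  → R$57,130

Parallel minimum levy:
  Adjusted income: R$465,500 + R$34,500 + R$107,000 + R$13,000 = R$620,000
  Exemption: R$36,000 − 25% × (R$620,000 − R$527,000) = R$36,000 − R$23,250 = R$12,750
  Base: R$620,000 − R$12,750 = R$607,250
  R$607,250 × 12% = R$72,870

R$72,870 > R$57,130, so the parallel minimum levy is the binding amount.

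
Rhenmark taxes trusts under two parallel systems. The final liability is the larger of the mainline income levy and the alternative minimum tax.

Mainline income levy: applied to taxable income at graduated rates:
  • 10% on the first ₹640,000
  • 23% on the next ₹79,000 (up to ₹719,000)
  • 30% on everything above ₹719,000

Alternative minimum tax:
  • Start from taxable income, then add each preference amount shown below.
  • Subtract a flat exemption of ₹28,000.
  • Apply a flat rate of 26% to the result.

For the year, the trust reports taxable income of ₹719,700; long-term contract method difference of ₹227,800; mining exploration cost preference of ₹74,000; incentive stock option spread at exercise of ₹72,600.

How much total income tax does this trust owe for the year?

Alternative minimum tax:
  Adjusted income: ₹719,700 + ₹227,800 + ₹74,000 + ₹72,600 = ₹1,094,100
  Less exemption ₹28,000 → base ₹1,066,100
  ₹1,066,100 × 26% = ₹277,186

Mainline income levy:
  ₹640,000 × 10% = ₹64,000
  ₹79,000 × 23% = ₹18,170
  ₹700 × 30% = ₹210
  → ₹82,380

₹277,186 > ₹82,380, so the alternative minimum tax is the binding amount.

₹277,186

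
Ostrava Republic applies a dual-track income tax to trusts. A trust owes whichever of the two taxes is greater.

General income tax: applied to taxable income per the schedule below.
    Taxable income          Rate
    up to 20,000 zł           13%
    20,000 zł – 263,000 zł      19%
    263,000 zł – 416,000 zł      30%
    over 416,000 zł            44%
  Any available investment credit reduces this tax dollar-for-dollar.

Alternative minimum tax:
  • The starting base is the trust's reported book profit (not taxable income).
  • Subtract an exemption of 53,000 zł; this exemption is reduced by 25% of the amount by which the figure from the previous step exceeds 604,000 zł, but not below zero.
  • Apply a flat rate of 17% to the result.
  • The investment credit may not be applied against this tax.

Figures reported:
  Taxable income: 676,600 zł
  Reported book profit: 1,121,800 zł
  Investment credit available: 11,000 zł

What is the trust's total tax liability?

198,334 zł

Alternative minimum tax:
  Base (reported book profit): 1,121,800 zł
  Exemption: 25% × (1,121,800 zł − 604,000 zł) = 129,450 zł ≥ 53,000 zł, so the exemption is fully phased out
  Base: 1,121,800 zł − 0 zł = 1,121,800 zł
  1,121,800 zł × 17% = 190,706 zł

General income tax:
  20,000 zł × 13% = 2,600 zł
  243,000 zł × 19% = 46,170 zł
  153,000 zł × 30% = 45,900 zł
  260,600 zł × 44% = 114,664 zł
  → 209,334 zł
  Less investment credit 11,000 zł → 198,334 zł

198,334 zł > 190,706 zł, so the general income tax governs.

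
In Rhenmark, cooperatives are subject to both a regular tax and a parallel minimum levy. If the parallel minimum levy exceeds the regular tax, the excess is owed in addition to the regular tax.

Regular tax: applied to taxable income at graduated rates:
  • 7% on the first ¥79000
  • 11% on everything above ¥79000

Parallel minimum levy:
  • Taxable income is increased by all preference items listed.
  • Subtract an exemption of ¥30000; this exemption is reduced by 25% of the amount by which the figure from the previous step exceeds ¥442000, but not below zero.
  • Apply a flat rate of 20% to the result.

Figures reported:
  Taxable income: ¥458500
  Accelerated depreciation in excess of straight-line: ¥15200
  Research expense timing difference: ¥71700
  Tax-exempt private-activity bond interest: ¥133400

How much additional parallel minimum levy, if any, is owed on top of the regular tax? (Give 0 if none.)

Parallel minimum levy:
  Adjusted income: ¥458500 + ¥15200 + ¥71700 + ¥133400 = ¥678800
  Exemption: 25% × (¥678800 − ¥442000) = ¥59200 ≥ ¥30000, so the exemption is fully phased out
  Base: ¥678800 − ¥0 = ¥678800
  ¥678800 × 20% = ¥135760

Regular tax:
  ¥79000 × 7% = ¥5530
  ¥379500 × 11% = ¥41745
  → ¥47275

Excess of parallel minimum levy over regular tax: ¥135760 − ¥47275 = ¥88485.

¥88485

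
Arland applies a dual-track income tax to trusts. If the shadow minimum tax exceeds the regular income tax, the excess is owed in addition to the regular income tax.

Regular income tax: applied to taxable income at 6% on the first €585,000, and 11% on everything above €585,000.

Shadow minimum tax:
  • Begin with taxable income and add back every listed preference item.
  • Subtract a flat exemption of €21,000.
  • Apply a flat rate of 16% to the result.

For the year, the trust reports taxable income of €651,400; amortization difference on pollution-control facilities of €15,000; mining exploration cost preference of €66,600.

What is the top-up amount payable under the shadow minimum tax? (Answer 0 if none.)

Shadow minimum tax:
  Adjusted income: €651,400 + €15,000 + €66,600 = €733,000
  Less exemption €21,000 → base €712,000
  €712,000 × 16% = €113,920

Regular income tax:
  €585,000 × 6% = €35,100
  €66,400 × 11% = €7,304
  → €42,404

Excess of shadow minimum tax over regular income tax: €113,920 − €42,404 = €71,516.

€71,516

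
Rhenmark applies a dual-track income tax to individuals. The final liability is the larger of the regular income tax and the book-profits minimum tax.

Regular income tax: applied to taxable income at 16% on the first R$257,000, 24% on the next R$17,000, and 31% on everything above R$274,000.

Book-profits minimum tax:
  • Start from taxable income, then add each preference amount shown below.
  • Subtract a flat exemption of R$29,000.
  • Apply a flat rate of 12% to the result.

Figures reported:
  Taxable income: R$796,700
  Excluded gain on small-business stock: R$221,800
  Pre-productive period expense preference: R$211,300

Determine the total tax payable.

R$207,237

Regular income tax:
  R$257,000 × 16% = R$41,120
  R$17,000 × 24% = R$4,080
  R$522,700 × 31% = R$162,037
  → R$207,237

Book-profits minimum tax:
  Adjusted income: R$796,700 + R$221,800 + R$211,300 = R$1,229,800
  Less exemption R$29,000 → base R$1,200,800
  R$1,200,800 × 12% = R$144,096

R$207,237 > R$144,096, so the regular income tax governs.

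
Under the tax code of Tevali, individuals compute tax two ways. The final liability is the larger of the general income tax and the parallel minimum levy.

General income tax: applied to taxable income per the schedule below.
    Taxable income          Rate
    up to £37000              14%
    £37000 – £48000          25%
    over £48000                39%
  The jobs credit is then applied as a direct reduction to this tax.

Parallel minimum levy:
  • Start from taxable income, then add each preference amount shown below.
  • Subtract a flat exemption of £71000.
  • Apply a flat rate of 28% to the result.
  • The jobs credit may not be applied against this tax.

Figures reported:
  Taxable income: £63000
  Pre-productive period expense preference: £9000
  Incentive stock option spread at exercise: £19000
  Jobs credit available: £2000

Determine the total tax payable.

£11780

General income tax:
  £37000 × 14% = £5180
  £11000 × 25% = £2750
  £15000 × 39% = £5850
  → £13780
  Less jobs credit £2000 → £11780

Parallel minimum levy:
  Adjusted income: £63000 + £9000 + £19000 = £91000
  Less exemption £71000 → base £20000
  £20000 × 28% = £5600

£11780 > £5600, so the general income tax governs.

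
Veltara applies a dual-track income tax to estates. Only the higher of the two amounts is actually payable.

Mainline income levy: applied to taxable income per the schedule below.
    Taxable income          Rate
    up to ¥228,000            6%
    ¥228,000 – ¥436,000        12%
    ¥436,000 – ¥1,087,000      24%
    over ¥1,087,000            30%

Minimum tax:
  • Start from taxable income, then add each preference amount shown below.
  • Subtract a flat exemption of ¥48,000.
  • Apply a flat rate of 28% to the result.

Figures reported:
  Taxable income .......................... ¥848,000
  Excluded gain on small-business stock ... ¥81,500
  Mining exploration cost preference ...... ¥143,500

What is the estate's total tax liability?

¥287,000

Minimum tax:
  Adjusted income: ¥848,000 + ¥81,500 + ¥143,500 = ¥1,073,000
  Less exemption ¥48,000 → base ¥1,025,000
  ¥1,025,000 × 28% = ¥287,000

Mainline income levy:
  ¥228,000 × 6% = ¥13,680
  ¥208,000 × 12% = ¥24,960
  ¥412,000 × 24% = ¥98,880
  → ¥137,520

¥287,000 > ¥137,520, so the minimum tax is the binding amount.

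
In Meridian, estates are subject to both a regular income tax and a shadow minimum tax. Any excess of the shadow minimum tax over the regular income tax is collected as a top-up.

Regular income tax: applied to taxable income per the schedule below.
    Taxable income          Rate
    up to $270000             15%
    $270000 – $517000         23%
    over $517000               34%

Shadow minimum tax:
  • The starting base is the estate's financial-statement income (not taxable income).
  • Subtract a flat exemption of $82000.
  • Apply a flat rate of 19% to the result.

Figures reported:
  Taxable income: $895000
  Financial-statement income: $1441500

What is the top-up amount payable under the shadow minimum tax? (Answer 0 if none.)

$32475

Shadow minimum tax:
  Base (financial-statement income): $1441500
  Less exemption $82000 → base $1359500
  $1359500 × 19% = $258305

Regular income tax:
  $270000 × 15% = $40500
  $247000 × 23% = $56810
  $378000 × 34% = $128520
  → $225830

Excess of shadow minimum tax over regular income tax: $258305 − $225830 = $32475.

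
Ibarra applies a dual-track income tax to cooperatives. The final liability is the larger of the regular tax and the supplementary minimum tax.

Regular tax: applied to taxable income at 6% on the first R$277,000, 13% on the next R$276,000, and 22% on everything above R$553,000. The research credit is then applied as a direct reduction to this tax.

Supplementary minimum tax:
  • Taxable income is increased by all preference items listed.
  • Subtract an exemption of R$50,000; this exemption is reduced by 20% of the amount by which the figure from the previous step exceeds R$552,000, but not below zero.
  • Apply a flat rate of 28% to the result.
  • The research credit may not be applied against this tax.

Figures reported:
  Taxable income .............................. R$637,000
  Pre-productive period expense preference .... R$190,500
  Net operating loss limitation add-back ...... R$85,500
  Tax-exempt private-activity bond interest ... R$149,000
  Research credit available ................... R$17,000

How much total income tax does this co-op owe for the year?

R$297,360

Supplementary minimum tax:
  Adjusted income: R$637,000 + R$190,500 + R$85,500 + R$149,000 = R$1,062,000
  Exemption: 20% × (R$1,062,000 − R$552,000) = R$102,000 ≥ R$50,000, so the exemption is fully phased out
  Base: R$1,062,000 − R$0 = R$1,062,000
  R$1,062,000 × 28% = R$297,360

Regular tax:
  R$277,000 × 6% = R$16,620
  R$276,000 × 13% = R$35,880
  R$84,000 × 22% = R$18,480
  → R$70,980
  Less research credit R$17,000 → R$53,980

R$297,360 > R$53,980, so the supplementary minimum tax is the binding amount.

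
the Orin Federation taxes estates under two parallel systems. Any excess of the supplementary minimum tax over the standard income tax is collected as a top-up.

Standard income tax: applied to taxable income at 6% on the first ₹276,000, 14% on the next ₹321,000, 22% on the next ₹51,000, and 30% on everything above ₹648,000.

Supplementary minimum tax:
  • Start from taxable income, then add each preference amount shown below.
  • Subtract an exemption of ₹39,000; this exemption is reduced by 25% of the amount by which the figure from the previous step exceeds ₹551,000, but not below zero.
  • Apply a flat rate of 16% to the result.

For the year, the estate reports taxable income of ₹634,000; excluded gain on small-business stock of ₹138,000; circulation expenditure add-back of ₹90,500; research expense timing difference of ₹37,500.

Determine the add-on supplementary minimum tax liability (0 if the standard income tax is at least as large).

Supplementary minimum tax:
  Adjusted income: ₹634,000 + ₹138,000 + ₹90,500 + ₹37,500 = ₹900,000
  Exemption: 25% × (₹900,000 − ₹551,000) = ₹87,250 ≥ ₹39,000, so the exemption is fully phased out
  Base: ₹900,000 − ₹0 = ₹900,000
  ₹900,000 × 16% = ₹144,000

Standard income tax:
  ₹276,000 × 6% = ₹16,560
  ₹321,000 × 14% = ₹44,940
  ₹37,000 × 22% = ₹8,140
  → ₹69,640

Excess of supplementary minimum tax over standard income tax: ₹144,000 − ₹69,640 = ₹74,360.

₹74,360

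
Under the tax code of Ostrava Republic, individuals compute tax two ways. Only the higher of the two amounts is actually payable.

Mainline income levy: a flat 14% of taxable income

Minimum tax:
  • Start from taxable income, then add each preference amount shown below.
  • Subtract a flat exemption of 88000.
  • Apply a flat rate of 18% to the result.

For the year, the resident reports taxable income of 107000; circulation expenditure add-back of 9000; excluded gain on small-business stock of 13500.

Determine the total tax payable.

14980

Mainline income levy:
  107000 × 14% = 14980

Minimum tax:
  Adjusted income: 107000 + 9000 + 13500 = 129500
  Less exemption 88000 → base 41500
  41500 × 18% = 7470

14980 > 7470, so the mainline income levy governs.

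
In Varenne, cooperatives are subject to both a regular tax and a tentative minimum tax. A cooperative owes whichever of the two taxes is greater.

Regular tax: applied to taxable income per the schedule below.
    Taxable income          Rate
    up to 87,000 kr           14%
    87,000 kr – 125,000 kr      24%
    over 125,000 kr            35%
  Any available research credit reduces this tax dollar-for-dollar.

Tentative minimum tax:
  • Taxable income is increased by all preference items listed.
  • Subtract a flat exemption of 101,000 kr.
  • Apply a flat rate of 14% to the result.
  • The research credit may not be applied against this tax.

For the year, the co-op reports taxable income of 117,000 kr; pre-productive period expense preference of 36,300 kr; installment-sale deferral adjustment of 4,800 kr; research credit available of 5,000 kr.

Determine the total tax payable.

14,380 kr

Regular tax:
  87,000 kr × 14% = 12,180 kr
  30,000 kr × 24% = 7,200 kr
  → 19,380 kr
  Less research credit 5,000 kr → 14,380 kr

Tentative minimum tax:
  Adjusted income: 117,000 kr + 36,300 kr + 4,800 kr = 158,100 kr
  Less exemption 101,000 kr → base 57,100 kr
  57,100 kr × 14% = 7,994 kr

14,380 kr > 7,994 kr, so the regular tax governs.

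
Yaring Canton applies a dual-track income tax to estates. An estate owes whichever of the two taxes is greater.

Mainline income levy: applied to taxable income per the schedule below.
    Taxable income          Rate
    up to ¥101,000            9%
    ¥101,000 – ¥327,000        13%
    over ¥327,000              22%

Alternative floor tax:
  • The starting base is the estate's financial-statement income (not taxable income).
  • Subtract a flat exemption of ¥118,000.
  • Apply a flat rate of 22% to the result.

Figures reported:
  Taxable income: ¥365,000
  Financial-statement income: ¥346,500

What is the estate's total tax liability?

Alternative floor tax:
  Base (financial-statement income): ¥346,500
  Less exemption ¥118,000 → base ¥228,500
  ¥228,500 × 22% = ¥50,270

Mainline income levy:
  ¥101,000 × 9% = ¥9,090
  ¥226,000 × 13% = ¥29,380
  ¥38,000 × 22% = ¥8,360
  → ¥46,830

¥50,270 > ¥46,830, so the alternative floor tax is the binding amount.

¥50,270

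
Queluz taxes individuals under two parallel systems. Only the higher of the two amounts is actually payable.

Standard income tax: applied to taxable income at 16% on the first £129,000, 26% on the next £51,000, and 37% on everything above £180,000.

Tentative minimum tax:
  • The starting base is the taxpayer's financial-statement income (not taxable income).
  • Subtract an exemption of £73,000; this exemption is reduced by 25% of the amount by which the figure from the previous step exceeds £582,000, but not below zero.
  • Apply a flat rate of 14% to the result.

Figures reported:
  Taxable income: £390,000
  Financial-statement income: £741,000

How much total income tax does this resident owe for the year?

£111,600

Standard income tax:
  £129,000 × 16% = £20,640
  £51,000 × 26% = £13,260
  £210,000 × 37% = £77,700
  → £111,600

Tentative minimum tax:
  Base (financial-statement income): £741,000
  Exemption: £73,000 − 25% × (£741,000 − £582,000) = £73,000 − £39,750 = £33,250
  Base: £741,000 − £33,250 = £707,750
  £707,750 × 14% = £99,085

£111,600 > £99,085, so the standard income tax governs.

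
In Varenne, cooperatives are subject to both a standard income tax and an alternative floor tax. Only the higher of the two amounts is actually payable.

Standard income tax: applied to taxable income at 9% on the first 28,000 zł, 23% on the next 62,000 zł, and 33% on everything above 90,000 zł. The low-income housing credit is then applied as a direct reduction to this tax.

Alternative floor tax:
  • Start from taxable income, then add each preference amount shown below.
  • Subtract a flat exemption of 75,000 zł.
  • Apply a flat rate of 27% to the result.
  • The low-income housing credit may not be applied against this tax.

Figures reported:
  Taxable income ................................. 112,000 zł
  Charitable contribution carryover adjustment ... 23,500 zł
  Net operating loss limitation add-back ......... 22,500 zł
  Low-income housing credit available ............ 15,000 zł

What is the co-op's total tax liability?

22,410 zł

Alternative floor tax:
  Adjusted income: 112,000 zł + 23,500 zł + 22,500 zł = 158,000 zł
  Less exemption 75,000 zł → base 83,000 zł
  83,000 zł × 27% = 22,410 zł

Standard income tax:
  28,000 zł × 9% = 2,520 zł
  62,000 zł × 23% = 14,260 zł
  22,000 zł × 33% = 7,260 zł
  → 24,040 zł
  Less low-income housing credit 15,000 zł → 9,040 zł

22,410 zł > 9,040 zł, so the alternative floor tax is the binding amount.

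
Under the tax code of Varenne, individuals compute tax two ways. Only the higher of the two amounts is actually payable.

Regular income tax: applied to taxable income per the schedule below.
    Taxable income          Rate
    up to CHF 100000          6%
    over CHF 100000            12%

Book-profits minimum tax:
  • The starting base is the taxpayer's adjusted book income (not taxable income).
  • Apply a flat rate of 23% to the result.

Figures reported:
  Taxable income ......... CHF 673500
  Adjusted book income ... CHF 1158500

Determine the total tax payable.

Book-profits minimum tax:
  Base (adjusted book income): CHF 1158500
  CHF 1158500 × 23% = CHF 266455

Regular income tax:
  CHF 100000 × 6% = CHF 6000
  CHF 573500 × 12% = CHF 68820
  → CHF 74820

CHF 266455 > CHF 74820, so the book-profits minimum tax is the binding amount.

CHF 266455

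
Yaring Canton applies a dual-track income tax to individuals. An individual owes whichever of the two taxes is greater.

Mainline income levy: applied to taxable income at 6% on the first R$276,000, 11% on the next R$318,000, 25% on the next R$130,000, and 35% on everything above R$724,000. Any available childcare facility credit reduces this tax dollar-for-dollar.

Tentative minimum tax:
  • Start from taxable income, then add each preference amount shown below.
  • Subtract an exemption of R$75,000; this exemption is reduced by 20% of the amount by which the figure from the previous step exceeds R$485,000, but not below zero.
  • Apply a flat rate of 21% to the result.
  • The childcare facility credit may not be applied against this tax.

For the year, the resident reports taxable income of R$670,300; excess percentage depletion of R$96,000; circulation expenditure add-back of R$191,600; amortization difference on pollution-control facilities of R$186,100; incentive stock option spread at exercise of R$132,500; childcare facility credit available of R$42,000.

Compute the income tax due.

Mainline income levy:
  R$276,000 × 6% = R$16,560
  R$318,000 × 11% = R$34,980
  R$76,300 × 25% = R$19,075
  → R$70,615
  Less childcare facility credit R$42,000 → R$28,615

Tentative minimum tax:
  Adjusted income: R$670,300 + R$96,000 + R$191,600 + R$186,100 + R$132,500 = R$1,276,500
  Exemption: 20% × (R$1,276,500 − R$485,000) = R$158,300 ≥ R$75,000, so the exemption is fully phased out
  Base: R$1,276,500 − R$0 = R$1,276,500
  R$1,276,500 × 21% = R$268,065

R$268,065 > R$28,615, so the tentative minimum tax is the binding amount.

R$268,065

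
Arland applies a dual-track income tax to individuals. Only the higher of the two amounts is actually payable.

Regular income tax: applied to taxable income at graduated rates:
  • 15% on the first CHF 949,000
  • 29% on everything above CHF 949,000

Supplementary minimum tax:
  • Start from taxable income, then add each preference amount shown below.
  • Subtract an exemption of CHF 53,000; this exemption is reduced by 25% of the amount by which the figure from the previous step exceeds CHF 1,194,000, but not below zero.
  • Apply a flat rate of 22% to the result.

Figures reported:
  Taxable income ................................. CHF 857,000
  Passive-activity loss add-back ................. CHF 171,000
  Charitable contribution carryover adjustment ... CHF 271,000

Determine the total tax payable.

CHF 279,895

Regular income tax:
  CHF 857,000 × 15% = CHF 128,550

Supplementary minimum tax:
  Adjusted income: CHF 857,000 + CHF 171,000 + CHF 271,000 = CHF 1,299,000
  Exemption: CHF 53,000 − 25% × (CHF 1,299,000 − CHF 1,194,000) = CHF 53,000 − CHF 26,250 = CHF 26,750
  Base: CHF 1,299,000 − CHF 26,750 = CHF 1,272,250
  CHF 1,272,250 × 22% = CHF 279,895

CHF 279,895 > CHF 128,550, so the supplementary minimum tax is the binding amount.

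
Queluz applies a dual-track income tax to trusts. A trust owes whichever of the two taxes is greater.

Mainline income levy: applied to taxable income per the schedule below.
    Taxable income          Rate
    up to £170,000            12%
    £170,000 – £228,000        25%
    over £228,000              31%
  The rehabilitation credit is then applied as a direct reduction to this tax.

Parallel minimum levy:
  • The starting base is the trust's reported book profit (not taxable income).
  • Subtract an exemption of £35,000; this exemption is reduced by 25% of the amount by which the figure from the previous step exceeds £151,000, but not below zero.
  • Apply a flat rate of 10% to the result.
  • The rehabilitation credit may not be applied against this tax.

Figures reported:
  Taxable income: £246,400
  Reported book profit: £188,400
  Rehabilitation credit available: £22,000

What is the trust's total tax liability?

Mainline income levy:
  £170,000 × 12% = £20,400
  £58,000 × 25% = £14,500
  £18,400 × 31% = £5,704
  → £40,604
  Less rehabilitation credit £22,000 → £18,604

Parallel minimum levy:
  Base (reported book profit): £188,400
  Exemption: £35,000 − 25% × (£188,400 − £151,000) = £35,000 − £9,350 = £25,650
  Base: £188,400 − £25,650 = £162,750
  £162,750 × 10% = £16,275

£18,604 > £16,275, so the mainline income levy governs.

£18,604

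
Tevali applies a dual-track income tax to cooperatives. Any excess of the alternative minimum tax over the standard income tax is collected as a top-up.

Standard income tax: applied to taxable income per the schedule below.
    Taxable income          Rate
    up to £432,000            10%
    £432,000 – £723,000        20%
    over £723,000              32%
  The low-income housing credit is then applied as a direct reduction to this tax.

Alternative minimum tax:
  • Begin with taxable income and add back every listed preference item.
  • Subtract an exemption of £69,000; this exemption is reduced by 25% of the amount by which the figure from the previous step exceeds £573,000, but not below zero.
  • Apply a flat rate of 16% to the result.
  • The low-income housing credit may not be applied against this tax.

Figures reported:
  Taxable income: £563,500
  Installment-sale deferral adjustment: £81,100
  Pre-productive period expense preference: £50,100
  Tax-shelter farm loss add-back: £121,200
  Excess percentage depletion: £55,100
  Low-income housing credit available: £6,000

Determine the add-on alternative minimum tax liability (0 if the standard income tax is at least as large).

£75,860

Standard income tax:
  £432,000 × 10% = £43,200
  £131,500 × 20% = £26,300
  → £69,500
  Less low-income housing credit £6,000 → £63,500

Alternative minimum tax:
  Adjusted income: £563,500 + £81,100 + £50,100 + £121,200 + £55,100 = £871,000
  Exemption: 25% × (£871,000 − £573,000) = £74,500 ≥ £69,000, so the exemption is fully phased out
  Base: £871,000 − £0 = £871,000
  £871,000 × 16% = £139,360

Excess of alternative minimum tax over standard income tax: £139,360 − £63,500 = £75,860.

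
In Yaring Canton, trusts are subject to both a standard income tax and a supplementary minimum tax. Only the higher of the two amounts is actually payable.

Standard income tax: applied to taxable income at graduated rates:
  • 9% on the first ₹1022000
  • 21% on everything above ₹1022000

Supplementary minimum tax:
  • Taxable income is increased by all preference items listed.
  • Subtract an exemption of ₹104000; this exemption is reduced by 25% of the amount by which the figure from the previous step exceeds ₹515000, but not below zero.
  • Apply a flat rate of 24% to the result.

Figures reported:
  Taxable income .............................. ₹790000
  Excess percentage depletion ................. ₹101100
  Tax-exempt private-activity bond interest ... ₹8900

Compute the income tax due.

₹214140

Supplementary minimum tax:
  Adjusted income: ₹790000 + ₹101100 + ₹8900 = ₹900000
  Exemption: ₹104000 − 25% × (₹900000 − ₹515000) = ₹104000 − ₹96250 = ₹7750
  Base: ₹900000 − ₹7750 = ₹892250
  ₹892250 × 24% = ₹214140

Standard income tax:
  ₹790000 × 9% = ₹71100

₹214140 > ₹71100, so the supplementary minimum tax is the binding amount.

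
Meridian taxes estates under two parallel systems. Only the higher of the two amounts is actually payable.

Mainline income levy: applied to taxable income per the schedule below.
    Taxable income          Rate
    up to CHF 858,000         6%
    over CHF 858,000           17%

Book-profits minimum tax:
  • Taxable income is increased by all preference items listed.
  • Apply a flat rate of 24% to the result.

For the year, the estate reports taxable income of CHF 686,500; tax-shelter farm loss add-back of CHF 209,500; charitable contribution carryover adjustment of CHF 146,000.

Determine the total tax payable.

CHF 250,080

Mainline income levy:
  CHF 686,500 × 6% = CHF 41,190

Book-profits minimum tax:
  Adjusted income: CHF 686,500 + CHF 209,500 + CHF 146,000 = CHF 1,042,000
  CHF 1,042,000 × 24% = CHF 250,080

CHF 250,080 > CHF 41,190, so the book-profits minimum tax is the binding amount.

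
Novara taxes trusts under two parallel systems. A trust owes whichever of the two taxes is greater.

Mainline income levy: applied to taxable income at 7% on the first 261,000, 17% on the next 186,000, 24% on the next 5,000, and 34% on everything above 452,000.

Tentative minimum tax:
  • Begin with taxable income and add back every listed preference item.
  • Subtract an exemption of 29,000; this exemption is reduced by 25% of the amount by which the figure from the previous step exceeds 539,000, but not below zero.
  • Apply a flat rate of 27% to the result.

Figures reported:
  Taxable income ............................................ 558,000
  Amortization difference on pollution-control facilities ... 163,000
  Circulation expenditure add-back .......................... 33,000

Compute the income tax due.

Tentative minimum tax:
  Adjusted income: 558,000 + 163,000 + 33,000 = 754,000
  Exemption: 25% × (754,000 − 539,000) = 53,750 ≥ 29,000, so the exemption is fully phased out
  Base: 754,000 − 0 = 754,000
  754,000 × 27% = 203,580

Mainline income levy:
  261,000 × 7% = 18,270
  186,000 × 17% = 31,620
  5,000 × 24% = 1,200
  106,000 × 34% = 36,040
  → 87,130

203,580 > 87,130, so the tentative minimum tax is the binding amount.

203,580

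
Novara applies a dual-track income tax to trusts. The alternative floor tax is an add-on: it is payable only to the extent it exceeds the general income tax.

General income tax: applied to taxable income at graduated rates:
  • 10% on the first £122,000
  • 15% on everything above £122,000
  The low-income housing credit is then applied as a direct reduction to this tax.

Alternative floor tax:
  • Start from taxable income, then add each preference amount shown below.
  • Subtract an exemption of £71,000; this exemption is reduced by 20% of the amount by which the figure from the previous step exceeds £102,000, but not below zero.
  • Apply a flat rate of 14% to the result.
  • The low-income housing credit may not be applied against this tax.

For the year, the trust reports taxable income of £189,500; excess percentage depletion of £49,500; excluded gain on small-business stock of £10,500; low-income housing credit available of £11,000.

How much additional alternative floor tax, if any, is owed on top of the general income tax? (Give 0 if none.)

£17,795

Alternative floor tax:
  Adjusted income: £189,500 + £49,500 + £10,500 = £249,500
  Exemption: £71,000 − 20% × (£249,500 − £102,000) = £71,000 − £29,500 = £41,500
  Base: £249,500 − £41,500 = £208,000
  £208,000 × 14% = £29,120

General income tax:
  £122,000 × 10% = £12,200
  £67,500 × 15% = £10,125
  → £22,325
  Less low-income housing credit £11,000 → £11,325

Excess of alternative floor tax over general income tax: £29,120 − £11,325 = £17,795.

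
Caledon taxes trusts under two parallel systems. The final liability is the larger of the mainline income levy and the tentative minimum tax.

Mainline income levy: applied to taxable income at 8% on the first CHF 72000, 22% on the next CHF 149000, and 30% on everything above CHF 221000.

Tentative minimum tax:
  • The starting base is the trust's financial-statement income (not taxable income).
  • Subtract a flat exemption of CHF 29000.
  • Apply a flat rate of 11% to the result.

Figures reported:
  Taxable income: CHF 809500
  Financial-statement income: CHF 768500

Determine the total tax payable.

CHF 215090

Tentative minimum tax:
  Base (financial-statement income): CHF 768500
  Less exemption CHF 29000 → base CHF 739500
  CHF 739500 × 11% = CHF 81345

Mainline income levy:
  CHF 72000 × 8% = CHF 5760
  CHF 149000 × 22% = CHF 32780
  CHF 588500 × 30% = CHF 176550
  → CHF 215090

CHF 215090 > CHF 81345, so the mainline income levy governs.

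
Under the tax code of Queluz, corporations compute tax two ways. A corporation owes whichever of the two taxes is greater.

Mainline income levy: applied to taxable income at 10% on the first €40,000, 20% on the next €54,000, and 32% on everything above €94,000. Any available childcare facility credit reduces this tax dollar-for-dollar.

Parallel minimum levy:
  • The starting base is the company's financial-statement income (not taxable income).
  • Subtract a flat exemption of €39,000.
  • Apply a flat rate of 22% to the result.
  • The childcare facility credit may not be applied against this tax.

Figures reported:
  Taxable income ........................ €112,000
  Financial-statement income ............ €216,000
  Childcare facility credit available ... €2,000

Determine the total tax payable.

€38,940

Mainline income levy:
  €40,000 × 10% = €4,000
  €54,000 × 20% = €10,800
  €18,000 × 32% = €5,760
  → €20,560
  Less childcare facility credit €2,000 → €18,560

Parallel minimum levy:
  Base (financial-statement income): €216,000
  Less exemption €39,000 → base €177,000
  €177,000 × 22% = €38,940

€38,940 > €18,560, so the parallel minimum levy is the binding amount.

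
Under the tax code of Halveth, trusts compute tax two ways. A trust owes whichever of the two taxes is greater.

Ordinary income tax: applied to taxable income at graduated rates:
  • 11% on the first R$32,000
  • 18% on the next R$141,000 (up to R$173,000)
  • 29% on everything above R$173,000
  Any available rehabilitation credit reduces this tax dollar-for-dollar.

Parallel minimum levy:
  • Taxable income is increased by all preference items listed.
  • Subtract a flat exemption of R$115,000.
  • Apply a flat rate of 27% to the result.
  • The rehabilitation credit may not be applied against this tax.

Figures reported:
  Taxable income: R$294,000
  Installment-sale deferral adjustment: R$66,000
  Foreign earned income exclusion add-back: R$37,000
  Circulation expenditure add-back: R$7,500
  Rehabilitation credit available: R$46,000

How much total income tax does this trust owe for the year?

R$78,165

Parallel minimum levy:
  Adjusted income: R$294,000 + R$66,000 + R$37,000 + R$7,500 = R$404,500
  Less exemption R$115,000 → base R$289,500
  R$289,500 × 27% = R$78,165

Ordinary income tax:
  R$32,000 × 11% = R$3,520
  R$141,000 × 18% = R$25,380
  R$121,000 × 29% = R$35,090
  → R$63,990
  Less rehabilitation credit R$46,000 → R$17,990

R$78,165 > R$17,990, so the parallel minimum levy is the binding amount.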